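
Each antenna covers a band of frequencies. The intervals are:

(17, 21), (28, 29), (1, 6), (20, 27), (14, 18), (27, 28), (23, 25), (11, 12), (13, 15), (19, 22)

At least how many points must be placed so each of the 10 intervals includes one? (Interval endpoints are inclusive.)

6

Sorted: [1,6] [11,12] [13,15] [14,18] [17,21] [19,22] [23,25] [20,27] [27,28] [28,29]
{[1,6]} hit by 6; {[11,12]} hit by 12; {[13,15],[14,18]} hit by 15; {[17,21],[19,22]} hit by 21; {[23,25],[20,27]} hit by 25; {[27,28],[28,29]} hit by 28.
Points: 6, 12, 15, 21, 25, 28 (6 total).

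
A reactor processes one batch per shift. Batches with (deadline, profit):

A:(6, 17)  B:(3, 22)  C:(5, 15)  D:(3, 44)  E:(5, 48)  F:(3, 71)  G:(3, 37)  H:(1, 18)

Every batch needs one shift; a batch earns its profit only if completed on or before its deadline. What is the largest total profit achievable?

232

Sort by profit descending; place each in the latest free slot ≤ its deadline.
By profit: F(d3,71), E(d5,48), D(d3,44), G(d3,37), B(d3,22), H(d1,18), A(d6,17), C(d5,15)
F→slot 3; E→slot 5; D→slot 2; G→slot 1; B skipped; H skipped; A→slot 6; C→slot 4.
Profit = 37 + 44 + 71 + 15 + 48 + 17 = 232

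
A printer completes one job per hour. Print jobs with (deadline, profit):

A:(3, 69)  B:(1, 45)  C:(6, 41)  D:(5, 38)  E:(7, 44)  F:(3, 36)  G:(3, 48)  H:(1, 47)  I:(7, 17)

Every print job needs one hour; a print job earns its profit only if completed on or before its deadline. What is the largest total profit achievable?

304

Take jobs in profit order; each goes to the latest open slot no later than its deadline.
By profit: A(d3,69), G(d3,48), H(d1,47), B(d1,45), E(d7,44), C(d6,41), D(d5,38), F(d3,36), I(d7,17)
A→slot 3; G→slot 2; H→slot 1; B skipped; E→slot 7; C→slot 6; D→slot 5; F skipped; I→slot 4.
Profit = 47 + 48 + 69 + 17 + 38 + 41 + 44 = 304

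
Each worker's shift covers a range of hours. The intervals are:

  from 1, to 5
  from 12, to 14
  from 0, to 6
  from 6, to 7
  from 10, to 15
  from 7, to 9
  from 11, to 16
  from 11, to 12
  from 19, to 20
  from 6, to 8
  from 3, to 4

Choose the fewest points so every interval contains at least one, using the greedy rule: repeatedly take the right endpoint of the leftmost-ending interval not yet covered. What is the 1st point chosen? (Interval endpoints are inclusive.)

Sort by right endpoint; whenever an interval is uncovered, place a point at its right end.
By right end: [3,4]  [1,5]  [0,6]  [6,7]  [6,8]  [7,9]  [11,12]  [12,14]  [10,15]  [11,16]  [19,20]
[3,4] uncovered → point at 4; [6,7] uncovered → point at 7; [11,12] uncovered → point at 12; [19,20] uncovered → point at 20.
Points: 4, 7, 12, 20 (4 total).

4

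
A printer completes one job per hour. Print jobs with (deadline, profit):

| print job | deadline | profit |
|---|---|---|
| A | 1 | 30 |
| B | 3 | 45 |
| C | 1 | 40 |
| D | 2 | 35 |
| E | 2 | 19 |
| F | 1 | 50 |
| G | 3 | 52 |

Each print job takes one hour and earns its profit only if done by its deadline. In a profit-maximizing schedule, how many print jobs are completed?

By profit: G(d3,52), F(d1,50), B(d3,45), C(d1,40), D(d2,35), A(d1,30), E(d2,19)
G→slot 3; F→slot 1; B→slot 2; C skipped; D skipped; A skipped; E skipped.
3 of 7 scheduled.

3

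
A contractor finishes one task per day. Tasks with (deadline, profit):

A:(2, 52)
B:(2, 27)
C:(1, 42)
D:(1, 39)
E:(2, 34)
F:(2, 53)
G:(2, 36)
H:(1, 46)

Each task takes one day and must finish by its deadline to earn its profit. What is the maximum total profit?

105

Take jobs in profit order; each goes to the latest open slot no later than its deadline.
Profit order: F=53 A=52 H=46 C=42 D=39 G=36 E=34 B=27
Assign: F→slot 2, A→slot 1, H skipped, C skipped, D skipped, G skipped, E skipped, B skipped.
Slots: [1:A] [2:F]
Profit = 52 + 53 = 105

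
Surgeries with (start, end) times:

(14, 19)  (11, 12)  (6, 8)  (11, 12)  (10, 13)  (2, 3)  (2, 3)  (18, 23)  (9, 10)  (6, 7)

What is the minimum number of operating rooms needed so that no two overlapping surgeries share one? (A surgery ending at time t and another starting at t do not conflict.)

Count concurrent intervals with a sweep; the peak is the room count.
starts: [2, 2, 6, 6, 9, 10, 11, 11, 14, 18]
ends:   [3, 3, 7, 8, 10, 12, 12, 13, 19, 23]
s2→1 s2→2 e3→1 e3→0 s6→1 s6→2 e7→1 e8→0 s9→1 e10→0 s10→1 s11→2 s11→3  — peak 3.

3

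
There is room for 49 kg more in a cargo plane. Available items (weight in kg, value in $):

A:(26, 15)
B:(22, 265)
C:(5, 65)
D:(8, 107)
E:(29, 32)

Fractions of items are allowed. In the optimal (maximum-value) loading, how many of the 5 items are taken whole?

3

Greedy by value/weight ratio, highest first.
Ratios (sorted): D 13.38, C 13.00, B 12.05, E 1.10, A 0.58
take D (8 @ 107); take C (5 @ 65); take B (22 @ 265); take 14/29 of E → 15.45. Capacity used 49/49.
3 item(s) taken whole; one partial (take 14/29 of E).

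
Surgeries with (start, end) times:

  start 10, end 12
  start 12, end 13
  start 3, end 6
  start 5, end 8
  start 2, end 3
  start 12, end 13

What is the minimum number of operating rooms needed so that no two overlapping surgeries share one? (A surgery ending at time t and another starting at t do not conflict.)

starts: [2, 3, 5, 10, 12, 12]
ends:   [3, 6, 8, 12, 13, 13]
s2→1 e3→0 s3→1 s5→2  — peak 2.

2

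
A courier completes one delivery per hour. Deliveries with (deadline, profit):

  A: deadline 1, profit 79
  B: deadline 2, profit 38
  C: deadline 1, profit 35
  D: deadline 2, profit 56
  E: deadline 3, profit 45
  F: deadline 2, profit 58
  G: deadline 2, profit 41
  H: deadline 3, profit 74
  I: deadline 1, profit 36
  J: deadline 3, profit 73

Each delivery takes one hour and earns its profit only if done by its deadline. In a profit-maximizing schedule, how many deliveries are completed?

Profit order: A=79 H=74 J=73 F=58 D=56 E=45 G=41 B=38 I=36 C=35
Assign: A→slot 1, H→slot 3, J→slot 2, F skipped, D skipped, E skipped, G skipped, B skipped, I skipped, C skipped.
Slots: [1:A] [2:J] [3:H]
3 of 10 scheduled.

3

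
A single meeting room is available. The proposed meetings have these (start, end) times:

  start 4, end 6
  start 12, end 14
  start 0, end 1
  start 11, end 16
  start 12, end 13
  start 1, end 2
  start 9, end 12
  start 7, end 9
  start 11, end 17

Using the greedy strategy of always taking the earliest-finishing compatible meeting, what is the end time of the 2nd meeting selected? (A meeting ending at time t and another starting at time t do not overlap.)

2

Sort by end time and greedily take each interval whose start is ≥ the last chosen end.
Sorted by end: (0,1)  (1,2)  (4,6)  (7,9)  (9,12)  (12,13)  (12,14)  (11,16)  (11,17)
take (0,1); take (1,2); take (4,6); take (7,9); take (9,12); take (12,13); skip (11,16).
Selected: (0,1) (1,2) (4,6) (7,9) (9,12) (12,13)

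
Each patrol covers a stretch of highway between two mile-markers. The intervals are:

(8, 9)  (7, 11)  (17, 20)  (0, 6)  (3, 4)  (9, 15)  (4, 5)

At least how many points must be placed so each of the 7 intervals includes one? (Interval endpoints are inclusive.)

Sort by right endpoint; whenever an interval is uncovered, place a point at its right end.
By right end: [3,4]  [4,5]  [0,6]  [8,9]  [7,11]  [9,15]  [17,20]
[3,4] uncovered → point at 4; [8,9] uncovered → point at 9; [17,20] uncovered → point at 20.
Points: 4, 9, 20 (3 total).

3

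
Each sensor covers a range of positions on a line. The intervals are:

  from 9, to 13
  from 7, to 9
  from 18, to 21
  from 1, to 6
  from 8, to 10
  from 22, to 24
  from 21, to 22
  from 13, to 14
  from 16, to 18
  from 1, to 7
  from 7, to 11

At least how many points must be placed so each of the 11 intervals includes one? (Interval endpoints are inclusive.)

5

Process intervals by earliest right end; each time one isn't hit yet, stab at its right endpoint.
By right end: [1,6]  [1,7]  [7,9]  [8,10]  [7,11]  [9,13]  [13,14]  [16,18]  [18,21]  [21,22]  [22,24]
[1,6] uncovered → point at 6; [7,9] uncovered → point at 9; [13,14] uncovered → point at 14; [16,18] uncovered → point at 18; [21,22] uncovered → point at 22.
Points: 6, 9, 14, 18, 22 (5 total).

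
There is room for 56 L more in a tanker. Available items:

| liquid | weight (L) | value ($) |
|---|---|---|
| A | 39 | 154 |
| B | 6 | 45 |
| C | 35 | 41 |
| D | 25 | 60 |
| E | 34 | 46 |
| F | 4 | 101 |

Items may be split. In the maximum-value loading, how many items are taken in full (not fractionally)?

3

Ratios (sorted): F 25.25, B 7.50, A 3.95, D 2.40, E 1.35, C 1.17
take F (4 @ 101); take B (6 @ 45); take A (39 @ 154); take 7/25 of D → 16.80. Capacity used 56/56.
3 item(s) taken whole; one partial (take 7/25 of D).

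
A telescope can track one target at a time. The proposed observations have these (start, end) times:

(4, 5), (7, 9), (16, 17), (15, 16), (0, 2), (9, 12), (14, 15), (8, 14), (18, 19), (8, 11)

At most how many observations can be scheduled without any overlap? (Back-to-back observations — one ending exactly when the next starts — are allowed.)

8

Order by finish time; keep every interval that doesn't clash with the previous kept one.
By end time: (0,2), (4,5), (7,9), (8,11), (9,12), (8,14), (14,15), (15,16), (16,17), (18,19).
Pick (0,2); next start ≥ 2 → (4,5); next start ≥ 5 → (7,9); next start ≥ 9 → (9,12); next start ≥ 12 → (14,15); next start ≥ 15 → (15,16); next start ≥ 16 → (16,17); next start ≥ 17 → (18,19).
Selected 8 observations.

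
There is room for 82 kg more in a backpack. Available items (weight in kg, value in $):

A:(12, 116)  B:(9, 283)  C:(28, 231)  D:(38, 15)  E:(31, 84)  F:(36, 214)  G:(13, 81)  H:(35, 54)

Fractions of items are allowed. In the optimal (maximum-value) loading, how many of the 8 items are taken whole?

Order: B (283/9=31.44) > A (116/12=9.67) > C (231/28=8.25) > G (81/13=6.23) > F (214/36=5.94) > E (84/31=2.71) > H (54/35=1.54) > D (15/38=0.39)
Fill: take B (9 @ 283) → take A (12 @ 116) → take C (28 @ 231) → take G (13 @ 81) → take 20/36 of F → 118.89; 82/82 used.
4 item(s) taken whole; one partial (take 20/36 of F).

4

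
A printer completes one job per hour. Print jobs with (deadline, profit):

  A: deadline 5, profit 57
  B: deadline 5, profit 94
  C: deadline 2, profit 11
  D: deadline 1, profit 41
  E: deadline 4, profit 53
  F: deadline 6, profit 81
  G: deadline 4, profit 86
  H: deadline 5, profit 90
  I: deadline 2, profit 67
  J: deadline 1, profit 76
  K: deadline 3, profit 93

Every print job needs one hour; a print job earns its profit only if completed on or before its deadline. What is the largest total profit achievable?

Sort by profit descending; place each in the latest free slot ≤ its deadline.
By profit: B(d5,94), K(d3,93), H(d5,90), G(d4,86), F(d6,81), J(d1,76), I(d2,67), A(d5,57), E(d4,53), D(d1,41), C(d2,11)
B→slot 5; K→slot 3; H→slot 4; G→slot 2; F→slot 6; J→slot 1; I skipped; A skipped; E skipped; D skipped; C skipped.
Profit = 76 + 86 + 93 + 90 + 94 + 81 = 520

520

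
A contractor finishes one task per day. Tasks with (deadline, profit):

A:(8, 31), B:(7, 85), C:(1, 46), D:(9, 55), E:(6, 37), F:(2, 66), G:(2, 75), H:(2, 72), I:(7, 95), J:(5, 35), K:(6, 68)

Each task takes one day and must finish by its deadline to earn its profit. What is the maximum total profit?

Profit order: I=95 B=85 G=75 H=72 K=68 F=66 D=55 C=46 E=37 J=35 A=31
Assign: I→slot 7, B→slot 6, G→slot 2, H→slot 1, K→slot 5, F skipped, D→slot 9, C skipped, E→slot 4, J→slot 3, A→slot 8.
Slots: [1:H] [2:G] [3:J] [4:E] [5:K] [6:B] [7:I] [8:A] [9:D]
Profit = 72 + 75 + 35 + 37 + 68 + 85 + 95 + 31 + 55 = 553

553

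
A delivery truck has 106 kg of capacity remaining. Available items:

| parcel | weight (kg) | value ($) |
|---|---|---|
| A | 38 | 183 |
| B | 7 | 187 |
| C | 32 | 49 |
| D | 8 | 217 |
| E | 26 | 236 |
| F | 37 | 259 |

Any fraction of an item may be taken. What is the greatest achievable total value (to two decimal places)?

1033.84

Greedy by value/weight ratio, highest first.
Ratios (sorted): D 27.12, B 26.71, E 9.08, F 7.00, A 4.82, C 1.53
take D (8 @ 217); take B (7 @ 187); take E (26 @ 236); take F (37 @ 259); take 28/38 of A → 134.84. Capacity used 106/106.
Total value = 1033.84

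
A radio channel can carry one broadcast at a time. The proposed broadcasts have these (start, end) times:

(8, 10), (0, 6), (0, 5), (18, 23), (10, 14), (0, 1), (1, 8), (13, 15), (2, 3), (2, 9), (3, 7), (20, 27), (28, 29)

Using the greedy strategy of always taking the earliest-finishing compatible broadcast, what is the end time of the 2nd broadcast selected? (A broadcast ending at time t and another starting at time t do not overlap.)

3

Sorted by end: (0,1)  (2,3)  (0,5)  (0,6)  (3,7)  (1,8)  (2,9)  (8,10)  (10,14)  (13,15)  (18,23)  (20,27)  (28,29)
take (0,1); take (2,3); skip (0,5); skip (0,6); take (3,7); take (8,10); take (10,14); skip (13,15); take (18,23); skip (20,27); take (28,29).
Selected: (0,1) (2,3) (3,7) (8,10) (10,14) (18,23) (28,29)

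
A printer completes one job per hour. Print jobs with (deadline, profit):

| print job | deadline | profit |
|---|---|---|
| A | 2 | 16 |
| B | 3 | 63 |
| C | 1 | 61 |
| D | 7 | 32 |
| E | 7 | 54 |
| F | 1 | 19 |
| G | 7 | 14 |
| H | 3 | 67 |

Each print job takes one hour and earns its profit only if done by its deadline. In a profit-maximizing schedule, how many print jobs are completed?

Sort by profit descending; place each in the latest free slot ≤ its deadline.
By profit: H(d3,67), B(d3,63), C(d1,61), E(d7,54), D(d7,32), F(d1,19), A(d2,16), G(d7,14)
H→slot 3; B→slot 2; C→slot 1; E→slot 7; D→slot 6; F skipped; A skipped; G→slot 5.
6 of 8 scheduled.

6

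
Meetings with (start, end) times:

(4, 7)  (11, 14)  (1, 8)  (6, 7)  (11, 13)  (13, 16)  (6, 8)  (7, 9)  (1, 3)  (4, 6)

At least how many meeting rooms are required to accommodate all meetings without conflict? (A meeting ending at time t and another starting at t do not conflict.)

Count concurrent intervals with a sweep; the peak is the room count.
Events (time:±→running): 1:+→1 1:+→2 3:-→1 4:+→2 4:+→3 6:-→2 6:+→3 6:+→4 … peak 4.

4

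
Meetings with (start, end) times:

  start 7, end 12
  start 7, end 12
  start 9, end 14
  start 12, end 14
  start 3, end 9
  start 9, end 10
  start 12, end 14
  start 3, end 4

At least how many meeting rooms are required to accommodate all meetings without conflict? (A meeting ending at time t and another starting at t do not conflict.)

starts: [3, 3, 7, 7, 9, 9, 12, 12]
ends:   [4, 9, 10, 12, 12, 14, 14, 14]
s3→1 s3→2 e4→1 s7→2 s7→3 e9→2 s9→3 s9→4  — peak 4.

4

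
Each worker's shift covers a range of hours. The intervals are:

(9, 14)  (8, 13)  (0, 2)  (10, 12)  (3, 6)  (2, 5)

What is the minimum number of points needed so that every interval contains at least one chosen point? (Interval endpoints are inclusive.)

3

Process intervals by earliest right end; each time one isn't hit yet, stab at its right endpoint.
By right end: [0,2]  [2,5]  [3,6]  [10,12]  [8,13]  [9,14]
[0,2] uncovered → point at 2; [3,6] uncovered → point at 6; [10,12] uncovered → point at 12.
Points: 2, 6, 12 (3 total).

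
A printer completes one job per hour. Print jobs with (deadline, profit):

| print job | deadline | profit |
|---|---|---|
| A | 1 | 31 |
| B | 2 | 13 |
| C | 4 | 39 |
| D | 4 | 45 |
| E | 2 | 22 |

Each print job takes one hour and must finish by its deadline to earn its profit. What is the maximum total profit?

Profit order: D=45 C=39 A=31 E=22 B=13
Assign: D→slot 4, C→slot 3, A→slot 1, E→slot 2, B skipped.
Slots: [1:A] [2:E] [3:C] [4:D]
Profit = 31 + 22 + 39 + 45 = 137

137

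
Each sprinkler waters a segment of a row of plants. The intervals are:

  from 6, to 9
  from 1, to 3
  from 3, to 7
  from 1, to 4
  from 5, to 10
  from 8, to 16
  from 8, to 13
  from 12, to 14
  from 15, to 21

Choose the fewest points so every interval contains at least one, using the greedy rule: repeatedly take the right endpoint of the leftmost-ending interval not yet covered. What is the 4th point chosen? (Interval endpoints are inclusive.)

21

Sort by right endpoint; whenever an interval is uncovered, place a point at its right end.
By right end: [1,3]  [1,4]  [3,7]  [6,9]  [5,10]  [8,13]  [12,14]  [8,16]  [15,21]
[1,3] uncovered → point at 3; [6,9] uncovered → point at 9; [12,14] uncovered → point at 14; [15,21] uncovered → point at 21.
Points: 3, 9, 14, 21 (4 total).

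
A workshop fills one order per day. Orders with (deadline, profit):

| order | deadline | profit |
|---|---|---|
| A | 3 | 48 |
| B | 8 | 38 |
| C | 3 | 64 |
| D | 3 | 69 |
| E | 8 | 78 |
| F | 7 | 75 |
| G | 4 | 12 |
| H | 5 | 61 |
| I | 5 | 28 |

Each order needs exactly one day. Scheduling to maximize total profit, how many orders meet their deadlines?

8

Take jobs in profit order; each goes to the latest open slot no later than its deadline.
By profit: E(d8,78), F(d7,75), D(d3,69), C(d3,64), H(d5,61), A(d3,48), B(d8,38), I(d5,28), G(d4,12)
E→slot 8; F→slot 7; D→slot 3; C→slot 2; H→slot 5; A→slot 1; B→slot 6; I→slot 4; G skipped.
8 of 9 scheduled.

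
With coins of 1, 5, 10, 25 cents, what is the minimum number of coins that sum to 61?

4

Use the largest denomination that fits, subtract, and repeat.
61 = 2×25 + 1×10 + 1×1
Total coins = 2 + 1 + 1 = 4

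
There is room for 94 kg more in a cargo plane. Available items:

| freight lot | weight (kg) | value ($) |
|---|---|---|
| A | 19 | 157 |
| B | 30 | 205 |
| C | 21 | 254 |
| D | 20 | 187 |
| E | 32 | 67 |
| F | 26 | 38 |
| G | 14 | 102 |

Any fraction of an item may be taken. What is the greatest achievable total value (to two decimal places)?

836.67

Greedy by value/weight ratio, highest first.
Ratios (sorted): C 12.10, D 9.35, A 8.26, G 7.29, B 6.83, E 2.09, F 1.46
take C (21 @ 254); take D (20 @ 187); take A (19 @ 157); take G (14 @ 102); take 20/30 of B → 136.67. Capacity used 94/94.
Total value = 836.67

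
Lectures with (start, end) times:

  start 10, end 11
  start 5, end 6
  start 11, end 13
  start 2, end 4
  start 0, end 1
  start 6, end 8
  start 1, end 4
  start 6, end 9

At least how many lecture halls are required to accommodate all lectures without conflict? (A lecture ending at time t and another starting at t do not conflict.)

2

The answer is the maximum number of intervals overlapping at any instant.
Events (time:±→running): 0:+→1 1:-→0 1:+→1 2:+→2 … peak 2.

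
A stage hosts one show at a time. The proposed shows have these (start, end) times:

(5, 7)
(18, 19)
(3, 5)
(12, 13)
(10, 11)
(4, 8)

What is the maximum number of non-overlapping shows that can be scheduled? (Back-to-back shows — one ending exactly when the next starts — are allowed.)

5

Greedy by earliest finish: after sorting by end time, pick each interval compatible with the last pick.
Sorted by end: (3,5)  (5,7)  (4,8)  (10,11)  (12,13)  (18,19)
take (3,5); take (5,7); skip (4,8); take (10,11); take (12,13); take (18,19).
Selected 5 shows.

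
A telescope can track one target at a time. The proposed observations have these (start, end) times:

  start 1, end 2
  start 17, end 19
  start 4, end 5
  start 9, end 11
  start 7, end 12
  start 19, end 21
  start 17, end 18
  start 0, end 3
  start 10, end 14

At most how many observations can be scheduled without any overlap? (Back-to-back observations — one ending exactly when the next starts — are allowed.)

Sort by end time and greedily take each interval whose start is ≥ the last chosen end.
By end time: (1,2), (0,3), (4,5), (9,11), (7,12), (10,14), (17,18), (17,19), (19,21).
Pick (1,2); next start ≥ 2 → (4,5); next start ≥ 5 → (9,11); next start ≥ 11 → (17,18); next start ≥ 18 → (19,21).
Selected 5 observations.

5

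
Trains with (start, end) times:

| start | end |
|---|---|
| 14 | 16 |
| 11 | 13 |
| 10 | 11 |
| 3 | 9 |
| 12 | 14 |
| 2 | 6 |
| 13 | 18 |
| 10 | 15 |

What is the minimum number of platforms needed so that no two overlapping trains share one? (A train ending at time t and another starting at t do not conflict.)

Events (time:±→running): 2:+→1 3:+→2 6:-→1 9:-→0 10:+→1 10:+→2 11:-→1 11:+→2 12:+→3 … peak 3.

3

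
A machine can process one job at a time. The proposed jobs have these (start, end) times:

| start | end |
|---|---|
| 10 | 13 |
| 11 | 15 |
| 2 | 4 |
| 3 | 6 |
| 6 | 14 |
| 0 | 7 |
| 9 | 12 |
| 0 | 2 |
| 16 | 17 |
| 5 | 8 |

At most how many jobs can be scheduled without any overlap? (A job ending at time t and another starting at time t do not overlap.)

By end time: (0,2), (2,4), (3,6), (0,7), (5,8), (9,12), (10,13), (6,14), (11,15), (16,17).
Pick (0,2); next start ≥ 2 → (2,4); next start ≥ 4 → (5,8); next start ≥ 8 → (9,12); next start ≥ 12 → (16,17).
Selected 5 jobs.

5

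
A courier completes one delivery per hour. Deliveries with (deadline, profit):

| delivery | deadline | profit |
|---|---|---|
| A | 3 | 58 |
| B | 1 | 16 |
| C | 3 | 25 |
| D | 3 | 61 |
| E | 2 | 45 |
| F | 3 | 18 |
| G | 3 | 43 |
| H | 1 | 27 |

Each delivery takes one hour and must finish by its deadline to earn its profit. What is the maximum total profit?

164

Take jobs in profit order; each goes to the latest open slot no later than its deadline.
By profit: D(d3,61), A(d3,58), E(d2,45), G(d3,43), H(d1,27), C(d3,25), F(d3,18), B(d1,16)
D→slot 3; A→slot 2; E→slot 1; G skipped; H skipped; C skipped; F skipped; B skipped.
Profit = 45 + 58 + 61 = 164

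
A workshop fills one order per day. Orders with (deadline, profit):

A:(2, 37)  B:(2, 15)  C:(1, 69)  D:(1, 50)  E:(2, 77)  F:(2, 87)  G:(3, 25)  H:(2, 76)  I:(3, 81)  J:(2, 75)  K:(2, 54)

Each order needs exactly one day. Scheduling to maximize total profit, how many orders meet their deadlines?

Sort by profit descending; place each in the latest free slot ≤ its deadline.
Profit order: F=87 I=81 E=77 H=76 J=75 C=69 K=54 D=50 A=37 G=25 B=15
Assign: F→slot 2, I→slot 3, E→slot 1, H skipped, J skipped, C skipped, K skipped, D skipped, A skipped, G skipped, B skipped.
Slots: [1:E] [2:F] [3:I]
3 of 11 scheduled.

3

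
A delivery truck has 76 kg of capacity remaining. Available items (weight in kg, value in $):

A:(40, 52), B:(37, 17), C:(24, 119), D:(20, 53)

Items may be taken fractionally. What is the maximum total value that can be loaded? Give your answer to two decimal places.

213.60

Sort by value per unit weight and fill in that order.
Order: C (119/24=4.96) > D (53/20=2.65) > A (52/40=1.30) > B (17/37=0.46)
Fill: take C (24 @ 119) → take D (20 @ 53) → take 32/40 of A → 41.60; 76/76 used.
Total value = 213.60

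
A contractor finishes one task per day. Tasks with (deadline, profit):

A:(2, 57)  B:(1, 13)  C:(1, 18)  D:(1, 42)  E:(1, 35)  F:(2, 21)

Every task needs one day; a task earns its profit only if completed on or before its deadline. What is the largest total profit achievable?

Sort by profit descending; place each in the latest free slot ≤ its deadline.
Profit order: A=57 D=42 E=35 F=21 C=18 B=13
Assign: A→slot 2, D→slot 1, E skipped, F skipped, C skipped, B skipped.
Slots: [1:D] [2:A]
Profit = 42 + 57 = 99

99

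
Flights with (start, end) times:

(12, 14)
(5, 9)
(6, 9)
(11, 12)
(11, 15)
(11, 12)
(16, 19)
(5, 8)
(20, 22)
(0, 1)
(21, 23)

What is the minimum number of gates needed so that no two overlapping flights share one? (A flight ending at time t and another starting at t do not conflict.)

The answer is the maximum number of intervals overlapping at any instant.
Events (time:±→running): 0:+→1 1:-→0 5:+→1 5:+→2 6:+→3 … peak 3.

3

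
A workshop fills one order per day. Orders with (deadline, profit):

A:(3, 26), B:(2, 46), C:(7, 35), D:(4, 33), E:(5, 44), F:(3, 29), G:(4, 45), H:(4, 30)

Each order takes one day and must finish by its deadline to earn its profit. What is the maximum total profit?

233

Sort by profit descending; place each in the latest free slot ≤ its deadline.
By profit: B(d2,46), G(d4,45), E(d5,44), C(d7,35), D(d4,33), H(d4,30), F(d3,29), A(d3,26)
B→slot 2; G→slot 4; E→slot 5; C→slot 7; D→slot 3; H→slot 1; F skipped; A skipped.
Profit = 30 + 46 + 33 + 45 + 44 + 35 = 233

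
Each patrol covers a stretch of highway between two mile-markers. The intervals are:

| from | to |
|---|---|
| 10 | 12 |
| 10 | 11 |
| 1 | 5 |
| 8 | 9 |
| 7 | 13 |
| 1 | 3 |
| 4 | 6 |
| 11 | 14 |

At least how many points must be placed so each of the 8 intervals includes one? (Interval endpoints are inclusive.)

Sorted: [1,3] [1,5] [4,6] [8,9] [10,11] [10,12] [7,13] [11,14]
{[1,3],[1,5]} hit by 3; {[4,6]} hit by 6; {[8,9]} hit by 9; {[10,11],[10,12],[7,13],[11,14]} hit by 11.
Points: 3, 6, 9, 11 (4 total).

4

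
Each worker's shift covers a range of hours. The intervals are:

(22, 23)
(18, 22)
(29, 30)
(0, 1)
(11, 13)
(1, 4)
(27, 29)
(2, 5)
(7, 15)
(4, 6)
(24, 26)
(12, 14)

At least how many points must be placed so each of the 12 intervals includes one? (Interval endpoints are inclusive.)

6

Sort by right endpoint; whenever an interval is uncovered, place a point at its right end.
By right end: [0,1]  [1,4]  [2,5]  [4,6]  [11,13]  [12,14]  [7,15]  [18,22]  [22,23]  [24,26]  [27,29]  [29,30]
[0,1] uncovered → point at 1; [2,5] uncovered → point at 5; [11,13] uncovered → point at 13; [18,22] uncovered → point at 22; [24,26] uncovered → point at 26; [27,29] uncovered → point at 29.
Points: 1, 5, 13, 22, 26, 29 (6 total).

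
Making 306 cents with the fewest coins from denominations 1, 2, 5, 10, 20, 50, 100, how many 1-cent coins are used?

1

306 − 3×100→6 − 1×5→1 − 1×1→0
Count of 1: 1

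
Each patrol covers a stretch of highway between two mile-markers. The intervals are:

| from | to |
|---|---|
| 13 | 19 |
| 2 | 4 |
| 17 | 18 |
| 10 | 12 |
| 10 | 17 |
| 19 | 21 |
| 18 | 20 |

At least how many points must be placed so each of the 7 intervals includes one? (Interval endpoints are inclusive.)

Sort by right endpoint; whenever an interval is uncovered, place a point at its right end.
Sorted: [2,4] [10,12] [10,17] [17,18] [13,19] [18,20] [19,21]
{[2,4]} hit by 4; {[10,12],[10,17]} hit by 12; {[17,18],[13,19],[18,20]} hit by 18; {[19,21]} hit by 21.
Points: 4, 12, 18, 21 (4 total).

4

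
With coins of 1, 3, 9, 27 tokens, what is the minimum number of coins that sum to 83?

5

83 − 3×27→2 − 2×1→0
Total coins = 3 + 2 = 5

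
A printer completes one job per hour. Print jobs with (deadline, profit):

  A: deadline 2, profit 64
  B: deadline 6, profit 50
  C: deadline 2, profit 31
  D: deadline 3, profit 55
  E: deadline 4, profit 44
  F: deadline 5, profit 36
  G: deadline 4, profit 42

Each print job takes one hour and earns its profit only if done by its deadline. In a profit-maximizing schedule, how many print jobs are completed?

6

Take jobs in profit order; each goes to the latest open slot no later than its deadline.
Profit order: A=64 D=55 B=50 E=44 G=42 F=36 C=31
Assign: A→slot 2, D→slot 3, B→slot 6, E→slot 4, G→slot 1, F→slot 5, C skipped.
Slots: [1:G] [2:A] [3:D] [4:E] [5:F] [6:B]
6 of 7 scheduled.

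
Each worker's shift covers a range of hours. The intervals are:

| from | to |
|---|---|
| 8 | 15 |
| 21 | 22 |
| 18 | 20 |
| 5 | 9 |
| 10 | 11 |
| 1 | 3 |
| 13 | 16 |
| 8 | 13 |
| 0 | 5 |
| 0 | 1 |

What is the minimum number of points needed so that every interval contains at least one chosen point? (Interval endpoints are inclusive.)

Sort by right endpoint; whenever an interval is uncovered, place a point at its right end.
By right end: [0,1]  [1,3]  [0,5]  [5,9]  [10,11]  [8,13]  [8,15]  [13,16]  [18,20]  [21,22]
[0,1] uncovered → point at 1; [5,9] uncovered → point at 9; [10,11] uncovered → point at 11; [13,16] uncovered → point at 16; [18,20] uncovered → point at 20; [21,22] uncovered → point at 22.
Points: 1, 9, 11, 16, 20, 22 (6 total).

6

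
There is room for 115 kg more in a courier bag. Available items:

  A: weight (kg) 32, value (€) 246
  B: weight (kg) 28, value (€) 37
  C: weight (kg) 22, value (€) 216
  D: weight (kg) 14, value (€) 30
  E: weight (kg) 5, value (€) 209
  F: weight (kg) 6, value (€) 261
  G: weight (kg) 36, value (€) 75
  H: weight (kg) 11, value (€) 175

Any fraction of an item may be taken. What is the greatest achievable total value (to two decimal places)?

1189.08

Sort by value per unit weight and fill in that order.
Order: F (261/6=43.50) > E (209/5=41.80) > H (175/11=15.91) > C (216/22=9.82) > A (246/32=7.69) > D (30/14=2.14) > G (75/36=2.08) > B (37/28=1.32)
Fill: take F (6 @ 261) → take E (5 @ 209) → take H (11 @ 175) → take C (22 @ 216) → take A (32 @ 246) → take D (14 @ 30) → take 25/36 of G → 52.08; 115/115 used.
Total value = 1189.08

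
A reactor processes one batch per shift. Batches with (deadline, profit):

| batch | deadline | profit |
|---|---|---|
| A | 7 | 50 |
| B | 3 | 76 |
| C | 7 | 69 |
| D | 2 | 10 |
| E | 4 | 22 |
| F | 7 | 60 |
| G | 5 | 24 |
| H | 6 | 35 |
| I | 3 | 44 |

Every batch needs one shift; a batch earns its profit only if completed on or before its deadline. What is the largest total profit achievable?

Take jobs in profit order; each goes to the latest open slot no later than its deadline.
Profit order: B=76 C=69 F=60 A=50 I=44 H=35 G=24 E=22 D=10
Assign: B→slot 3, C→slot 7, F→slot 6, A→slot 5, I→slot 2, H→slot 4, G→slot 1, E skipped, D skipped.
Slots: [1:G] [2:I] [3:B] [4:H] [5:A] [6:F] [7:C]
Profit = 24 + 44 + 76 + 35 + 50 + 60 + 69 = 358

358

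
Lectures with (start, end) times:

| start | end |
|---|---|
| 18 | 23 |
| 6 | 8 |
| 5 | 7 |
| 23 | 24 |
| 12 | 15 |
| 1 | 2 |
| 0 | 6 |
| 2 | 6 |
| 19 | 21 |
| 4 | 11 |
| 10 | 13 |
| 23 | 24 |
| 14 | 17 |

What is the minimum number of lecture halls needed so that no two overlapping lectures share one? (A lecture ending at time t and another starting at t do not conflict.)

4

Events (time:±→running): 0:+→1 1:+→2 2:-→1 2:+→2 4:+→3 5:+→4 … peak 4.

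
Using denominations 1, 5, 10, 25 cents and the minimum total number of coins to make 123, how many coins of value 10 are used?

123 − 4×25→23 − 2×10→3 − 3×1→0
Count of 10: 2

2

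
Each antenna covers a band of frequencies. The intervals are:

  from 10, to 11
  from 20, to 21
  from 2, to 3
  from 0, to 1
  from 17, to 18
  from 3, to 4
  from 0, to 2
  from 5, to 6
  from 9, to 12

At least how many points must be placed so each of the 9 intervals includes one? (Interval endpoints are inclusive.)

Process intervals by earliest right end; each time one isn't hit yet, stab at its right endpoint.
By right end: [0,1]  [0,2]  [2,3]  [3,4]  [5,6]  [10,11]  [9,12]  [17,18]  [20,21]
[0,1] uncovered → point at 1; [2,3] uncovered → point at 3; [5,6] uncovered → point at 6; [10,11] uncovered → point at 11; [17,18] uncovered → point at 18; [20,21] uncovered → point at 21.
Points: 1, 3, 6, 11, 18, 21 (6 total).

6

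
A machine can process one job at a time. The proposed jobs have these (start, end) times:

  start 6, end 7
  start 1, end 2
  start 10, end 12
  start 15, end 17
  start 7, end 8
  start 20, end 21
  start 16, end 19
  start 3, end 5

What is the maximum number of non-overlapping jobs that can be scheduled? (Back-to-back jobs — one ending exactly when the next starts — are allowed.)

7

Greedy by earliest finish: after sorting by end time, pick each interval compatible with the last pick.
Sorted by end: (1,2)  (3,5)  (6,7)  (7,8)  (10,12)  (15,17)  (16,19)  (20,21)
take (1,2); take (3,5); take (6,7); take (7,8); take (10,12); take (15,17); take (20,21).
Selected 7 jobs.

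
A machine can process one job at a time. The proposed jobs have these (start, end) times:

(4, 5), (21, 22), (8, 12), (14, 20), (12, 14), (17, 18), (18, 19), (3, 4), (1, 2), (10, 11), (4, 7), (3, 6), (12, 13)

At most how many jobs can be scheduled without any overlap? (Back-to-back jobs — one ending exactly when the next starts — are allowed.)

Order by finish time; keep every interval that doesn't clash with the previous kept one.
Sorted by end: (1,2)  (3,4)  (4,5)  (3,6)  (4,7)  (10,11)  (8,12)  (12,13)  (12,14)  (17,18)  (18,19)  (14,20)  (21,22)
take (1,2); take (3,4); take (4,5); take (10,11); take (12,13); take (17,18); take (18,19); take (21,22).
Selected 8 jobs.

8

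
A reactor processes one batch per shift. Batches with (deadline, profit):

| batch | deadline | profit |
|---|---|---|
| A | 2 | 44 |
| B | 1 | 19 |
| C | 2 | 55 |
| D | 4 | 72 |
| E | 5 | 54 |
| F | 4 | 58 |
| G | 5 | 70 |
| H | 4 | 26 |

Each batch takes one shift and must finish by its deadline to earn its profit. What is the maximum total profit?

309

Profit order: D=72 G=70 F=58 C=55 E=54 A=44 H=26 B=19
Assign: D→slot 4, G→slot 5, F→slot 3, C→slot 2, E→slot 1, A skipped, H skipped, B skipped.
Slots: [1:E] [2:C] [3:F] [4:D] [5:G]
Profit = 54 + 55 + 58 + 72 + 70 = 309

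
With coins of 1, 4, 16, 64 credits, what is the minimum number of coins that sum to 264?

6

Use the largest denomination that fits, subtract, and repeat.
264 − 4×64→8 − 2×4→0
Total coins = 4 + 2 = 6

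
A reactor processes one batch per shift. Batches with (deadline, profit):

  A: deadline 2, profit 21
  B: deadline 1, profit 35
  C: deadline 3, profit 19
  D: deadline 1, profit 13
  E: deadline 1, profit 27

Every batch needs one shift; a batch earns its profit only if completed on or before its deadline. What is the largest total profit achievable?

75

By profit: B(d1,35), E(d1,27), A(d2,21), C(d3,19), D(d1,13)
B→slot 1; E skipped; A→slot 2; C→slot 3; D skipped.
Profit = 35 + 21 + 19 = 75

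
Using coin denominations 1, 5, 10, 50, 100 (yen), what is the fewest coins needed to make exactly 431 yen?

431 − 4×100→31 − 3×10→1 − 1×1→0
Total coins = 4 + 3 + 1 = 8

8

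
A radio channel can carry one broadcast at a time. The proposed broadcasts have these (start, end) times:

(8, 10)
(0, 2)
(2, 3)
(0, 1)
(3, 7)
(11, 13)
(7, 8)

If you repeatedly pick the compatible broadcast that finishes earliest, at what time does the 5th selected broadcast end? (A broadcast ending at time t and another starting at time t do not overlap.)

10

Order by finish time; keep every interval that doesn't clash with the previous kept one.
Sorted by end: (0,1)  (0,2)  (2,3)  (3,7)  (7,8)  (8,10)  (11,13)
take (0,1); take (2,3); take (3,7); take (7,8); take (8,10); take (11,13).
Selected: (0,1) (2,3) (3,7) (7,8) (8,10) (11,13)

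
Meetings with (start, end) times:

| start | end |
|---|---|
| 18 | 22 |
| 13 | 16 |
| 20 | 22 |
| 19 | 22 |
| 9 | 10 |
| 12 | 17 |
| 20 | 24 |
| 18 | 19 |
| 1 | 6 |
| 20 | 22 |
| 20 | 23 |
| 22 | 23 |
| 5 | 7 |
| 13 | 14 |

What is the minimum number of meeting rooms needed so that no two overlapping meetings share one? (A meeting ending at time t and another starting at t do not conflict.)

6

Events (time:±→running): 1:+→1 5:+→2 6:-→1 7:-→0 9:+→1 10:-→0 12:+→1 13:+→2 13:+→3 14:-→2 16:-→1 17:-→0 18:+→1 18:+→2 19:-→1 19:+→2 20:+→3 20:+→4 20:+→5 20:+→6 … peak 6.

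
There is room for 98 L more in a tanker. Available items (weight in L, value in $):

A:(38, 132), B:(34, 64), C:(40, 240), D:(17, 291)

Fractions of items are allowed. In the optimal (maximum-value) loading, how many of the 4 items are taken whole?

3

Sort by value per unit weight and fill in that order.
Ratios (sorted): D 17.12, C 6.00, A 3.47, B 1.88
take D (17 @ 291); take C (40 @ 240); take A (38 @ 132); take 3/34 of B → 5.65. Capacity used 98/98.
3 item(s) taken whole; one partial (take 3/34 of B).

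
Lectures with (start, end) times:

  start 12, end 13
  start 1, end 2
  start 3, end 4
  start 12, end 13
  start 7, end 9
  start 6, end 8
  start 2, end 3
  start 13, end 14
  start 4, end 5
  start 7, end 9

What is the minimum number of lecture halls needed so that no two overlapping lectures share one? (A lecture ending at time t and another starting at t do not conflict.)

starts: [1, 2, 3, 4, 6, 7, 7, 12, 12, 13]
ends:   [2, 3, 4, 5, 8, 9, 9, 13, 13, 14]
s1→1 e2→0 s2→1 e3→0 s3→1 e4→0 s4→1 e5→0 s6→1 s7→2 s7→3  — peak 3.

3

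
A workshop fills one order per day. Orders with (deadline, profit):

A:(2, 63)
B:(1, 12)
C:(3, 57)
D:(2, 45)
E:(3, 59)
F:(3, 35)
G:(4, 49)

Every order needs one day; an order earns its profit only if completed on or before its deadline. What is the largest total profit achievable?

228

Sort by profit descending; place each in the latest free slot ≤ its deadline.
By profit: A(d2,63), E(d3,59), C(d3,57), G(d4,49), D(d2,45), F(d3,35), B(d1,12)
A→slot 2; E→slot 3; C→slot 1; G→slot 4; D skipped; F skipped; B skipped.
Profit = 57 + 63 + 59 + 49 = 228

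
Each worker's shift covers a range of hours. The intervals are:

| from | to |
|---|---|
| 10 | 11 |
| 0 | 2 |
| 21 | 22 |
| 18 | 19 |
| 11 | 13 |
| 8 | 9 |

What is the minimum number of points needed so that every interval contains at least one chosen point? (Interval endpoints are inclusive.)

By right end: [0,2]  [8,9]  [10,11]  [11,13]  [18,19]  [21,22]
[0,2] uncovered → point at 2; [8,9] uncovered → point at 9; [10,11] uncovered → point at 11; [18,19] uncovered → point at 19; [21,22] uncovered → point at 22.
Points: 2, 9, 11, 19, 22 (5 total).

5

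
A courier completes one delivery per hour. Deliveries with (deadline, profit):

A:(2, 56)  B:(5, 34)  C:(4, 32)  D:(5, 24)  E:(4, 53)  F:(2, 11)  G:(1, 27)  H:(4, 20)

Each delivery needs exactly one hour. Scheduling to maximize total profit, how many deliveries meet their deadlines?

5

Take jobs in profit order; each goes to the latest open slot no later than its deadline.
By profit: A(d2,56), E(d4,53), B(d5,34), C(d4,32), G(d1,27), D(d5,24), H(d4,20), F(d2,11)
A→slot 2; E→slot 4; B→slot 5; C→slot 3; G→slot 1; D skipped; H skipped; F skipped.
5 of 8 scheduled.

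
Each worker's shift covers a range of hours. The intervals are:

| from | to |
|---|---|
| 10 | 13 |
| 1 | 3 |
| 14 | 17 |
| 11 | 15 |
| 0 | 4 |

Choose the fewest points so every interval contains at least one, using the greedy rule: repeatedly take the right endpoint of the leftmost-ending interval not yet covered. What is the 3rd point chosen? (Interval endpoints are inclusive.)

Process intervals by earliest right end; each time one isn't hit yet, stab at its right endpoint.
Sorted: [1,3] [0,4] [10,13] [11,15] [14,17]
{[1,3],[0,4]} hit by 3; {[10,13],[11,15]} hit by 13; {[14,17]} hit by 17.
Points: 3, 13, 17 (3 total).

17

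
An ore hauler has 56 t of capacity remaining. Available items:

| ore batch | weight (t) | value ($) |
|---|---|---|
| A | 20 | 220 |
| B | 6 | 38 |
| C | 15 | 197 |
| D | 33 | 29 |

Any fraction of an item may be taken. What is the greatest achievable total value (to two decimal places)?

468.18

Greedy by value/weight ratio, highest first.
Order: C (197/15=13.13) > A (220/20=11.00) > B (38/6=6.33) > D (29/33=0.88)
Fill: take C (15 @ 197) → take A (20 @ 220) → take B (6 @ 38) → take 15/33 of D → 13.18; 56/56 used.
Total value = 468.18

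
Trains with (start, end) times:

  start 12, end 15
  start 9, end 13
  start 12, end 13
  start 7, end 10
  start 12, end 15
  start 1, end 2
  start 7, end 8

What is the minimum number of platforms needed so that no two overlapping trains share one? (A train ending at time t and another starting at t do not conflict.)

Events (time:±→running): 1:+→1 2:-→0 7:+→1 7:+→2 8:-→1 9:+→2 10:-→1 12:+→2 12:+→3 12:+→4 … peak 4.

4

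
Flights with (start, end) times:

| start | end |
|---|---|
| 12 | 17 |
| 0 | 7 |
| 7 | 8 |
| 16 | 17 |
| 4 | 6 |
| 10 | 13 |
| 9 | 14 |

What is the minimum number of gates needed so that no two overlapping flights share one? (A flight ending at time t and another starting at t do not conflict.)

starts: [0, 4, 7, 9, 10, 12, 16]
ends:   [6, 7, 8, 13, 14, 17, 17]
s0→1 s4→2 e6→1 e7→0 s7→1 e8→0 s9→1 s10→2 s12→3  — peak 3.

3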